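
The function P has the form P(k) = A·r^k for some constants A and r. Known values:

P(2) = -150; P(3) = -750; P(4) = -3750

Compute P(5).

-18750

Consecutive ratio: -750/(-150) = 5, and -3750/(-750) = 5, so r = 5.
Then A·5^2 = -150 gives A = -6, and P(k) = -6·5^k.
P(5) = -6·5^5 = -18750.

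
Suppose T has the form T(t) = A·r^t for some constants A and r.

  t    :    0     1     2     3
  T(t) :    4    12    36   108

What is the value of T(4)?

Consecutive ratio: 12/4 = 3, and 36/12 = 3, so r = 3.
Then A·3^0 = 4 gives A = 4, and T(t) = 4·3^t.
T(4) = 4·3^4 = 324.

324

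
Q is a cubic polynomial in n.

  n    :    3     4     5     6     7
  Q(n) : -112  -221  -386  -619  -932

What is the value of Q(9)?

-1846

First differences: -109, -165, -233, -313. Second differences: -56, -68, -80. Third differences: -12, -12.
Level-3 differences are constant, so Q has degree 3.
Fitting a degree-3 polynomial gives Q(n) = -2n³ - 4n² - 7n - 1.
Then Q(9) = -1846.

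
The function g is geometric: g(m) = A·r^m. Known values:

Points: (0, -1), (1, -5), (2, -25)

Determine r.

5

Consecutive ratio: -5/(-1) = 5, and -25/(-5) = 5, so r = 5.
Then A·5^0 = -1 gives A = -1, and g(m) = -1·5^m.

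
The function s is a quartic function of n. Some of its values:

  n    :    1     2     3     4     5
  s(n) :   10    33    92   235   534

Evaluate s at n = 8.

Write s(n) = an^4 + bn³ + cn² + dn + e; the 5 given values yield a linear system in the 5 coefficients.
Solving, s(n) = n^4 - 2n³ + 5n² + 7n - 1.
Then s(8) = 3447.

3447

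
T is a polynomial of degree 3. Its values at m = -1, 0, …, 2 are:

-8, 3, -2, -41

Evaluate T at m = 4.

-293

Write T(m) = am³ + bm² + cm + d; the 4 given values yield a linear system in the 4 coefficients.
Solving, T(m) = -3m³ - 8m² + 6m + 3.
Then T(4) = -293.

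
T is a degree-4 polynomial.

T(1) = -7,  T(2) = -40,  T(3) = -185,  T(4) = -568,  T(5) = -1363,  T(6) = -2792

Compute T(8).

First differences: -33, -145, -383, -795, -1429. Second differences: -112, -238, -412, -634. Third differences: -126, -174, -222. Fourth differences: -48, -48.
Level-4 differences are constant, so T has degree 4.
Fitting a degree-4 polynomial gives T(m) = -2m^4 - m³ + 4m - 8.
Then T(8) = -8680.

-8680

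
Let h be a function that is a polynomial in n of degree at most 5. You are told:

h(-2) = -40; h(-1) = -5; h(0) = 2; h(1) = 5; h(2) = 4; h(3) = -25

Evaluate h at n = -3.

-151

First differences: 35, 7, 3, -1, -29. Second differences: -28, -4, -4, -28. Third differences: 24, 0, -24. Fourth differences: -24, -24.
Level-4 differences are constant, so h has degree 4.
Fitting a degree-4 polynomial gives h(n) = -n^4 + 2n³ - n² + 3n + 2.
Then h(-3) = -151.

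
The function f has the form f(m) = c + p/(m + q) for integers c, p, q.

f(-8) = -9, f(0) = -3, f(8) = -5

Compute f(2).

-4

(f(m) − c)(m + q) = p for each data point; the three points give a linear system in c and q, then p follows.
Solving: c = -6, q = 4, p = 12, so f(m) = -6 + 12/(m + 4).
Then f(2) = -6 + 12/6 = -4.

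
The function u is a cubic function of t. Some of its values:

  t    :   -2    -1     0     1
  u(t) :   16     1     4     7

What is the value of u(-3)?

67

Write u(t) = at³ + bt² + ct + d; the 4 given values yield a linear system in the 4 coefficients.
Solving, u(t) = -3t³ + 6t + 4.
Then u(-3) = 67.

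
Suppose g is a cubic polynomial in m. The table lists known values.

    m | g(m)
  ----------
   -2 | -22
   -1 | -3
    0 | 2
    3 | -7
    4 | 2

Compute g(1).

Write g(m) = am³ + bm² + cm + d; the 5 given values yield a linear system in the 4 coefficients.
Solving, g(m) = m³ - 4m² + 2.
Then g(1) = -1.

-1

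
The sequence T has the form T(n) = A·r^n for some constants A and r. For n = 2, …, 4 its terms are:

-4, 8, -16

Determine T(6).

-64

Consecutive ratio: 8/(-4) = -2, and -16/8 = -2, so r = -2.
Then A·(-2)^2 = -4 gives A = -1, and T(n) = -1·(-2)^n.
T(6) = -1·(-2)^6 = -64.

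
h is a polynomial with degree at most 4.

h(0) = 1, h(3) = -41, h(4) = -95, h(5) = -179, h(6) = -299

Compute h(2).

-11

Write h(t) = at^4 + bt³ + ct² + dt + e; the 5 given values yield a linear system in the 5 coefficients.
Solving, the leading coefficient vanishes, and h(t) = -t³ - 3t² + 4t + 1.
Then h(2) = -11.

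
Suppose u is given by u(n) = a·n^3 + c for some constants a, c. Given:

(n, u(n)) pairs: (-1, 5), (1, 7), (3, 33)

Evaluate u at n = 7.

From u(-1) = 5 and u(1) = 7: -1a + c = 5 and 1a + c = 7.
Subtracting: 2a = 2, so a = 1; then c = 5 − 1·(-1) = 6.
So u(n) = 1n³ + 6, and u(7) = 349.

349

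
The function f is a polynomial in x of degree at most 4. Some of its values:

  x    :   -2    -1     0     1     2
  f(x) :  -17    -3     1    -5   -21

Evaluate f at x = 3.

First differences: 14, 4, -6, -16. Second differences: -10, -10, -10.
Level-2 differences are constant, so f has degree 2.
Fitting a degree-2 polynomial gives f(x) = -5x² - x + 1.
Then f(3) = -47.

-47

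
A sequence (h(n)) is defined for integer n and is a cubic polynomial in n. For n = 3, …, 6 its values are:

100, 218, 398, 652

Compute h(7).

992

Write h(n) = an³ + bn² + cn + d; the 4 given values yield a linear system in the 4 coefficients.
Solving, h(n) = 2n³ + 7n² - 5n - 2.
Then h(7) = 992.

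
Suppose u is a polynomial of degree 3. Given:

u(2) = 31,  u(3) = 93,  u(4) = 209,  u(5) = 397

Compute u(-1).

Write u(m) = am³ + bm² + cm + d; the 4 given values yield a linear system in the 4 coefficients.
Solving, u(m) = 3m³ + 5m - 3.
Then u(-1) = -11.

-11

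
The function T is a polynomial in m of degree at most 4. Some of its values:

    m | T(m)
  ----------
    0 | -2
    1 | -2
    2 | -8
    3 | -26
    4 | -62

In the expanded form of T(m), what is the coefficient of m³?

First differences: 0, -6, -18, -36. Second differences: -6, -12, -18. Third differences: -6, -6.
Level-3 differences are constant, so T has degree 3.
Fitting a degree-3 polynomial gives T(m) = -m³ + m - 2.
The coefficient of m³ is -1.

-1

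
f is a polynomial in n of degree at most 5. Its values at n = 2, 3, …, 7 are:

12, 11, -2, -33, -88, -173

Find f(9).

-457

First differences: -1, -13, -31, -55, -85. Second differences: -12, -18, -24, -30. Third differences: -6, -6, -6.
Level-3 differences are constant, so f has degree 3.
Fitting a degree-3 polynomial gives f(n) = -n³ + 3n² + 3n + 2.
Then f(9) = -457.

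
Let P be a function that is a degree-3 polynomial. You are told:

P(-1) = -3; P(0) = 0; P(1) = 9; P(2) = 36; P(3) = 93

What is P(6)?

First differences: 3, 9, 27, 57. Second differences: 6, 18, 30. Third differences: 12, 12.
Level-3 differences are constant, so P has degree 3.
Fitting a degree-3 polynomial gives P(x) = 2x³ + 3x² + 4x.
Then P(6) = 564.

564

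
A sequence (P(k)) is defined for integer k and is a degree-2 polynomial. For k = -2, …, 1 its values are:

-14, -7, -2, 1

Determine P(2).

2

First differences: 7, 5, 3. Second differences: -2, -2.
Level-2 differences are constant, so P has degree 2.
Fitting a degree-2 polynomial gives P(k) = -k² + 4k - 2.
Then P(2) = 2.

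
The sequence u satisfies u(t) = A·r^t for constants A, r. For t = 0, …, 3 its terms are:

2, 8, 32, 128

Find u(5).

2048

Consecutive ratio: 8/2 = 4, and 32/8 = 4, so r = 4.
Then A·4^0 = 2 gives A = 2, and u(t) = 2·4^t.
u(5) = 2·4^5 = 2048.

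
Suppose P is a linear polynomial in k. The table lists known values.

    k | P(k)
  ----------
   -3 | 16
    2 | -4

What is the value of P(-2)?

12

Write P(k) = ak + b; the 2 given values yield a linear system in the 2 coefficients.
Solving, P(k) = -4k + 4.
Then P(-2) = 12.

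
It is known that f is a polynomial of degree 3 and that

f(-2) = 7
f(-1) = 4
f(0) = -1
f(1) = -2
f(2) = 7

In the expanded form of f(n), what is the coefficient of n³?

First differences: -3, -5, -1, 9. Second differences: -2, 4, 10. Third differences: 6, 6.
Level-3 differences are constant, so f has degree 3.
Fitting a degree-3 polynomial gives f(n) = n³ + 2n² - 4n - 1.
The coefficient of n³ is 1.

1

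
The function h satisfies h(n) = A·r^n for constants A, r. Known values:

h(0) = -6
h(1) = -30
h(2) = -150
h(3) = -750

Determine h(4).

Consecutive ratio: -30/(-6) = 5, and -150/(-30) = 5, so r = 5.
Then A·5^0 = -6 gives A = -6, and h(n) = -6·5^n.
h(4) = -6·5^4 = -3750.

-3750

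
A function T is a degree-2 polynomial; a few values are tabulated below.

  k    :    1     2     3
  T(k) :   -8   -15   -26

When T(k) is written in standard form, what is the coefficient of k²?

Write T(k) = ak² + bk + c; the 3 given values yield a linear system in the 3 coefficients.
Solving, T(k) = -2k² - k - 5.
The coefficient of k² is -2.

-2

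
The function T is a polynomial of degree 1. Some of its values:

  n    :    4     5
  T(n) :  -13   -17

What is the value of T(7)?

Write T(n) = an + b; the 2 given values yield a linear system in the 2 coefficients.
Solving, T(n) = -4n + 3.
Then T(7) = -25.

-25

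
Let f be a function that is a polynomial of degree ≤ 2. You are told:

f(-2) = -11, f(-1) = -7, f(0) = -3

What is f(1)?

1

Write f(k) = ak² + bk + c; the 3 given values yield a linear system in the 3 coefficients.
Solving, the leading coefficient vanishes, and f(k) = 4k - 3.
Then f(1) = 1.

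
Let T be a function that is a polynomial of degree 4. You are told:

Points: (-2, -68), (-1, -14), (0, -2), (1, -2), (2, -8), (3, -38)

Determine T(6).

First differences: 54, 12, 0, -6, -30. Second differences: -42, -12, -6, -24. Third differences: 30, 6, -18. Fourth differences: -24, -24.
Level-4 differences are constant, so T has degree 4.
Fitting a degree-4 polynomial gives T(x) = -x^4 + 3x³ - 5x² + 3x - 2.
Then T(6) = -812.

-812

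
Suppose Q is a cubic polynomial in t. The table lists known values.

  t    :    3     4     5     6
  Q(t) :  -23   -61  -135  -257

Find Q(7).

Write Q(t) = at³ + bt² + ct + d; the 4 given values yield a linear system in the 4 coefficients.
Solving, Q(t) = -2t³ + 6t² - 6t - 5.
Then Q(7) = -439.

-439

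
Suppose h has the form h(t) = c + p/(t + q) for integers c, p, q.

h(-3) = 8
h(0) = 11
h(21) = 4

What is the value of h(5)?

-4

(h(t) − c)(t + q) = p for each data point; the three points give a linear system in c and q, then p follows.
Solving: c = 5, q = -3, p = -18, so h(t) = 5 − 18/(t − 3).
Then h(5) = 5 − 18/2 = -4.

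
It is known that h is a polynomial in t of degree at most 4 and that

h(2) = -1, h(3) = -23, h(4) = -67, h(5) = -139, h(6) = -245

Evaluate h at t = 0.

1

First differences: -22, -44, -72, -106. Second differences: -22, -28, -34. Third differences: -6, -6.
Level-3 differences are constant, so h has degree 3.
Fitting a degree-3 polynomial gives h(t) = -t³ - 2t² + 7t + 1.
Then h(0) = 1.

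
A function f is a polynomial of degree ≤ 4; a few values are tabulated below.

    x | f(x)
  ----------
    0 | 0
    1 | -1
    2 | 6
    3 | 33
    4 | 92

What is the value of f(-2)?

First differences: -1, 7, 27, 59. Second differences: 8, 20, 32. Third differences: 12, 12.
Level-3 differences are constant, so f has degree 3.
Fitting a degree-3 polynomial gives f(x) = 2x³ - 2x² - x.
Then f(-2) = -22.

-22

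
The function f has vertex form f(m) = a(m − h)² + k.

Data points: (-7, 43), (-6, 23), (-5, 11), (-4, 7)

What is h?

First differences -20, -12, -4; second difference 8 = 2a, so a = 4.
Expanding, the m-coefficient is −2ah = -8h; matching it to the data gives h = -4, and then k = 7.
So f(m) = 4(m + 4)² + 7.
Hence h = -4.

-4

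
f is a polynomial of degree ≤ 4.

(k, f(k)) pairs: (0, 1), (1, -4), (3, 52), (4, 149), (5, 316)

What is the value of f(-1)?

Write f(k) = ak^4 + bk³ + ck² + dk + e; the 5 given values yield a linear system in the 5 coefficients.
Solving, the leading coefficient vanishes, and f(k) = 3k³ - k² - 7k + 1.
Then f(-1) = 4.

4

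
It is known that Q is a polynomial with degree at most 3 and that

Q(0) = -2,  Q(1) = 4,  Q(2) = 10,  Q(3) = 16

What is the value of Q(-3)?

First differences: 6, 6, 6.
Level-1 differences are constant, so Q has degree 1.
Fitting a degree-1 polynomial gives Q(n) = 6n - 2.
Then Q(-3) = -20.

-20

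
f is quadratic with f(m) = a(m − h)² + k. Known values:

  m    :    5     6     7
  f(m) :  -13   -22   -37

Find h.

4

First differences -9, -15; second difference -6 = 2a, so a = -3.
Expanding, the m-coefficient is −2ah = 6h; matching it to the data gives h = 4, and then k = -10.
So f(m) = -3(m − 4)² − 10.
Hence h = 4.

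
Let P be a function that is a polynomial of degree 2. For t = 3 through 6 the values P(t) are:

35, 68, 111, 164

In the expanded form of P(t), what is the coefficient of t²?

5

First differences: 33, 43, 53. Second differences: 10, 10.
Level-2 differences are constant, so P has degree 2.
Fitting a degree-2 polynomial gives P(t) = 5t² - 2t - 4.
The coefficient of t² is 5.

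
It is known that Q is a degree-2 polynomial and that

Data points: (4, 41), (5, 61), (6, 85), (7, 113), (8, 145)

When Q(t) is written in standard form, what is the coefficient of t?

2

First differences: 20, 24, 28, 32. Second differences: 4, 4, 4.
Level-2 differences are constant, so Q has degree 2.
Fitting a degree-2 polynomial gives Q(t) = 2t² + 2t + 1.
The coefficient of t is 2.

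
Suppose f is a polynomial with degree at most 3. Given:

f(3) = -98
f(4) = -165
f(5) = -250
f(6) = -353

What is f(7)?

First differences: -67, -85, -103. Second differences: -18, -18.
Level-2 differences are constant, so f has degree 2.
Fitting a degree-2 polynomial gives f(t) = -9t² - 4t - 5.
Then f(7) = -474.

-474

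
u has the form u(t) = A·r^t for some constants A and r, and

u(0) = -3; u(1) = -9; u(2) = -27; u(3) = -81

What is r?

Consecutive ratio: -9/(-3) = 3, and -27/(-9) = 3, so r = 3.
Then A·3^0 = -3 gives A = -3, and u(t) = -3·3^t.

3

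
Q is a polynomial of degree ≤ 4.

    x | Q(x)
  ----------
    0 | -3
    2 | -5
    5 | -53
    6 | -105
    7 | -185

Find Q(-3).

75

Write Q(x) = ax^4 + bx³ + cx² + dx + e; the 5 given values yield a linear system in the 5 coefficients.
Solving, the leading coefficient vanishes, and Q(x) = -x³ + 4x² - 5x - 3.
Then Q(-3) = 75.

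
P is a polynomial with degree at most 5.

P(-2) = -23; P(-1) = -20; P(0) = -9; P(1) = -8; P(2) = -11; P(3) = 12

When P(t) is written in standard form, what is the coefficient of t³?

-1

First differences: 3, 11, 1, -3, 23. Second differences: 8, -10, -4, 26. Third differences: -18, 6, 30. Fourth differences: 24, 24.
Level-4 differences are constant, so P has degree 4.
Fitting a degree-4 polynomial gives P(t) = t^4 - t³ - 6t² + 7t - 9.
The coefficient of t³ is -1.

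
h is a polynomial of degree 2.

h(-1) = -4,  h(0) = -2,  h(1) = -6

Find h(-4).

-46

Write h(n) = an² + bn + c; the 3 given values yield a linear system in the 3 coefficients.
Solving, h(n) = -3n² - n - 2.
Then h(-4) = -46.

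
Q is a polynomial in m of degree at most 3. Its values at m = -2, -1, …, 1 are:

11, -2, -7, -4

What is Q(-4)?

First differences: -13, -5, 3. Second differences: 8, 8.
Level-2 differences are constant, so Q has degree 2.
Fitting a degree-2 polynomial gives Q(m) = 4m² - m - 7.
Then Q(-4) = 61.

61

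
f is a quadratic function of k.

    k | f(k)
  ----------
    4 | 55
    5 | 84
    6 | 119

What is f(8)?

Write f(k) = ak² + bk + c; the 3 given values yield a linear system in the 3 coefficients.
Solving, f(k) = 3k² + 2k - 1.
Then f(8) = 207.

207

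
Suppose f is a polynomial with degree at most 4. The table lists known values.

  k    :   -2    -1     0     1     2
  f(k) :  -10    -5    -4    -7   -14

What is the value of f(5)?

-59

Write f(k) = ak^4 + bk³ + ck² + dk + e; the 5 given values yield a linear system in the 5 coefficients.
Solving, the top 2 coefficients vanish, and f(k) = -2k² - k - 4.
Then f(5) = -59.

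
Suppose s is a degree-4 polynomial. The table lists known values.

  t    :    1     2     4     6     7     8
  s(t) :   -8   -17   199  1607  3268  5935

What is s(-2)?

Write s(t) = at^4 + bt³ + ct² + dt + e; the 6 given values yield a linear system in the 5 coefficients.
Solving, s(t) = 2t^4 - 4t³ - 3t² - 2t - 1.
Then s(-2) = 55.

55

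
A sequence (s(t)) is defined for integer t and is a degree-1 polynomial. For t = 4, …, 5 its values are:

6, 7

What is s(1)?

3

Write s(t) = at + b; the 2 given values yield a linear system in the 2 coefficients.
Solving, s(t) = t + 2.
Then s(1) = 3.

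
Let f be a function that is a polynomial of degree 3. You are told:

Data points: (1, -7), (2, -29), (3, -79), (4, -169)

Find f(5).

-311

Write f(m) = am³ + bm² + cm + d; the 4 given values yield a linear system in the 4 coefficients.
Solving, f(m) = -2m³ - 2m² - 2m - 1.
Then f(5) = -311.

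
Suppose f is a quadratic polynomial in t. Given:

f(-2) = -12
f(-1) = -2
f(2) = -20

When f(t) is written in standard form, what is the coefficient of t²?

Write f(t) = at² + bt + c; the 3 given values yield a linear system in the 3 coefficients.
Solving, f(t) = -4t² - 2t.
The coefficient of t² is -4.

-4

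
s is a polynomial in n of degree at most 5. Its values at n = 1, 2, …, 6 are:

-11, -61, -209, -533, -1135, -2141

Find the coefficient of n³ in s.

-3

Write s(n) = an^5 + bn^4 + cn³ + dn² + en + p; the 6 given values yield a linear system in the 6 coefficients.
Solving, the leading coefficient vanishes, and s(n) = -n^4 - 3n³ - 6n² + 4n - 5.
The coefficient of n³ is -3.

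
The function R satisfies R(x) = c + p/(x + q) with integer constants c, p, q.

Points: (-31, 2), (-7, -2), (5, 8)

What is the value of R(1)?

18

(R(x) − c)(x + q) = p for each data point; the three points give a linear system in c and q, then p follows.
Solving: c = 3, q = 1, p = 30, so R(x) = 3 + 30/(x + 1).
Then R(1) = 3 + 30/2 = 18.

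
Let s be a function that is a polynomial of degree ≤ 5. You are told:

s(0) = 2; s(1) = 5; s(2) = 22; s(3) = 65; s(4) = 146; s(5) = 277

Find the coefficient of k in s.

0

Write s(k) = ak^5 + bk^4 + ck³ + dk² + ek + p; the 6 given values yield a linear system in the 6 coefficients.
Solving, the top 2 coefficients vanish, and s(k) = 2k³ + k² + 2.
The coefficient of k is 0.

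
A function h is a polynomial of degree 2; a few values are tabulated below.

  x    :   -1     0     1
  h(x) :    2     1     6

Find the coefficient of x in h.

Write h(x) = ax² + bx + c; the 3 given values yield a linear system in the 3 coefficients.
Solving, h(x) = 3x² + 2x + 1.
The coefficient of x is 2.

2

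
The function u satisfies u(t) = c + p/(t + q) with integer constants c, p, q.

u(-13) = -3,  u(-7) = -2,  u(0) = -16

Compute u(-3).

(u(t) − c)(t + q) = p for each data point; the three points give a linear system in c and q, then p follows.
Solving: c = -4, q = 1, p = -12, so u(t) = -4 − 12/(t + 1).
Then u(-3) = -4 − 12/(-2) = 2.

2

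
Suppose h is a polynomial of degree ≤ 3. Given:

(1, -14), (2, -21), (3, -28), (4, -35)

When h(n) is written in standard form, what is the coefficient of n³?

First differences: -7, -7, -7.
Level-1 differences are constant, so h has degree 1.
Fitting a degree-1 polynomial gives h(n) = -7n - 7.
The coefficient of n³ is 0.

0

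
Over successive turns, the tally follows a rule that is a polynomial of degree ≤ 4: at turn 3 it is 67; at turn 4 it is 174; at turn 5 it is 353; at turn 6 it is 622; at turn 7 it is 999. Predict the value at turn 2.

14

Write the value at x as h(x).
First differences: 107, 179, 269, 377. Second differences: 72, 90, 108. Third differences: 18, 18.
Level-3 differences are constant, so h has degree 3.
Fitting a degree-3 polynomial gives h(x) = 3x³ - 4x - 2.
Then h(2) = 14.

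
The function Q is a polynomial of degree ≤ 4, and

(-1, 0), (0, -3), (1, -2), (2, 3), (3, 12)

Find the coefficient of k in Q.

-1

First differences: -3, 1, 5, 9. Second differences: 4, 4, 4.
Level-2 differences are constant, so Q has degree 2.
Fitting a degree-2 polynomial gives Q(k) = 2k² - k - 3.
The coefficient of k is -1.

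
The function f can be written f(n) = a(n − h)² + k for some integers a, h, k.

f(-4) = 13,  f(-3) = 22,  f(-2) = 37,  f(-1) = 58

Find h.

-5

First differences 9, 15, 21; second difference 6 = 2a, so a = 3.
Expanding, the n-coefficient is −2ah = -6h; matching it to the data gives h = -5, and then k = 10.
So f(n) = 3(n + 5)² + 10.
Hence h = -5.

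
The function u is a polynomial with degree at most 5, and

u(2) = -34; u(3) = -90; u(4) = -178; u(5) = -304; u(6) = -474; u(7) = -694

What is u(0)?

First differences: -56, -88, -126, -170, -220. Second differences: -32, -38, -44, -50. Third differences: -6, -6, -6.
Level-3 differences are constant, so u has degree 3.
Fitting a degree-3 polynomial gives u(k) = -k³ - 7k² - 2k + 6.
Then u(0) = 6.

6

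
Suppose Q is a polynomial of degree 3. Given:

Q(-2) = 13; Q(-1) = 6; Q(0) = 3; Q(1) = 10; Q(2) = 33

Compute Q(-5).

-2

First differences: -7, -3, 7, 23. Second differences: 4, 10, 16. Third differences: 6, 6.
Level-3 differences are constant, so Q has degree 3.
Fitting a degree-3 polynomial gives Q(t) = t³ + 5t² + t + 3.
Then Q(-5) = -2.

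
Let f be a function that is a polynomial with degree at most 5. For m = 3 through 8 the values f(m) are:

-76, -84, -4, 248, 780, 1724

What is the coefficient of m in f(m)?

First differences: -8, 80, 252, 532, 944. Second differences: 88, 172, 280, 412. Third differences: 84, 108, 132. Fourth differences: 24, 24.
Level-4 differences are constant, so f has degree 4.
Fitting a degree-4 polynomial gives f(m) = m^4 - 4m³ - 5m² - 4.
The coefficient of m is 0.

0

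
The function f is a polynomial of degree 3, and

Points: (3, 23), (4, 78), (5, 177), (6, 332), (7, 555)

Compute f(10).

1752

First differences: 55, 99, 155, 223. Second differences: 44, 56, 68. Third differences: 12, 12.
Level-3 differences are constant, so f has degree 3.
Fitting a degree-3 polynomial gives f(m) = 2m³ - 2m² - 5m + 2.
Then f(10) = 1752.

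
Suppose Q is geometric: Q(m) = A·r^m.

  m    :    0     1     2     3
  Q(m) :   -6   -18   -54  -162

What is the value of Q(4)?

-486

Consecutive ratio: -18/(-6) = 3, and -54/(-18) = 3, so r = 3.
Then A·3^0 = -6 gives A = -6, and Q(m) = -6·3^m.
Q(4) = -6·3^4 = -486.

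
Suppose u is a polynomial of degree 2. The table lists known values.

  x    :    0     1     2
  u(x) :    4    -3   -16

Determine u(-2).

0

Write u(x) = ax² + bx + c; the 3 given values yield a linear system in the 3 coefficients.
Solving, u(x) = -3x² - 4x + 4.
Then u(-2) = 0.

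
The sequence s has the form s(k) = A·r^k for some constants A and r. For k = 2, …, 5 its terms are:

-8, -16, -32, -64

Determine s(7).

Consecutive ratio: -16/(-8) = 2, and -32/(-16) = 2, so r = 2.
Then A·2^2 = -8 gives A = -2, and s(k) = -2·2^k.
s(7) = -2·2^7 = -256.

-256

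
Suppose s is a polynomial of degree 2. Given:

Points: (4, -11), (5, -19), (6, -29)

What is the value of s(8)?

Write s(t) = at² + bt + c; the 3 given values yield a linear system in the 3 coefficients.
Solving, s(t) = -t² + t + 1.
Then s(8) = -55.

-55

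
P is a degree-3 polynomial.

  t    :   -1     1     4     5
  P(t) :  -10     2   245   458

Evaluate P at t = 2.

Write P(t) = at³ + bt² + ct + d; the 4 given values yield a linear system in the 4 coefficients.
Solving, P(t) = 3t³ + 3t² + 3t - 7.
Then P(2) = 35.

35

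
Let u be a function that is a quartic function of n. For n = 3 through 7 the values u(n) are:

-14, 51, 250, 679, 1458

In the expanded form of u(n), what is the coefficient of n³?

-2

Write u(n) = an^4 + bn³ + cn² + dn + e; the 5 given values yield a linear system in the 5 coefficients.
Solving, u(n) = n^4 - 2n³ - 6n² + 6n - 5.
The coefficient of n³ is -2.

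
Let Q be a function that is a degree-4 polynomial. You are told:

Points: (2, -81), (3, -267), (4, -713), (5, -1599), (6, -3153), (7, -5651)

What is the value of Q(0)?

-9

First differences: -186, -446, -886, -1554, -2498. Second differences: -260, -440, -668, -944. Third differences: -180, -228, -276. Fourth differences: -48, -48.
Level-4 differences are constant, so Q has degree 4.
Fitting a degree-4 polynomial gives Q(k) = -2k^4 - 2k³ - 2k² - 8k - 9.
Then Q(0) = -9.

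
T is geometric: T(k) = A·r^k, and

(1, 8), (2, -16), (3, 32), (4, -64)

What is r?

Consecutive ratio: -16/8 = -2, and 32/(-16) = -2, so r = -2.
Then A·(-2)^1 = 8 gives A = -4, and T(k) = -4·(-2)^k.

-2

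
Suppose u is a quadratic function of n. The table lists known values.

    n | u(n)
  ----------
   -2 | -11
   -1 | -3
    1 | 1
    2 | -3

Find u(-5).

Write u(n) = an² + bn + c; the 4 given values yield a linear system in the 3 coefficients.
Solving, u(n) = -2n² + 2n + 1.
Then u(-5) = -59.

-59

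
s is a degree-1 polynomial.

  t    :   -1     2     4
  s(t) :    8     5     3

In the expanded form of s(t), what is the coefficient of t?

-1

Write s(t) = at + b; the 3 given values yield a linear system in the 2 coefficients.
Solving, s(t) = -t + 7.
The coefficient of t is -1.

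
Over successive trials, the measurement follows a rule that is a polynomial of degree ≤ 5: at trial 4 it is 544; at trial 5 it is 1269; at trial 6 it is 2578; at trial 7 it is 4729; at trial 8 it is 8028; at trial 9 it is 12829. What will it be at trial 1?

13

Write the value at k as f(k).
Write f(k) = ak^5 + bk^4 + ck³ + dk² + ek + p; the 6 given values yield a linear system in the 6 coefficients.
Solving, the leading coefficient vanishes, and f(k) = 2k^4 - k³ + 5k² + 3k + 4.
Then f(1) = 13.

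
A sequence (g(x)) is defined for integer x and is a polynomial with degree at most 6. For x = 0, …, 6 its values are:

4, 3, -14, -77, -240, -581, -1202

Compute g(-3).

-149

First differences: -1, -17, -63, -163, -341, -621. Second differences: -16, -46, -100, -178, -280. Third differences: -30, -54, -78, -102. Fourth differences: -24, -24, -24.
Level-4 differences are constant, so g has degree 4.
Fitting a degree-4 polynomial gives g(x) = -x^4 + x³ - 4x² + 3x + 4.
Then g(-3) = -149.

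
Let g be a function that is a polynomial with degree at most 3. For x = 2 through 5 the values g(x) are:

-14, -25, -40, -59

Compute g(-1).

-5

Write g(x) = ax³ + bx² + cx + d; the 4 given values yield a linear system in the 4 coefficients.
Solving, the leading coefficient vanishes, and g(x) = -2x² - x - 4.
Then g(-1) = -5.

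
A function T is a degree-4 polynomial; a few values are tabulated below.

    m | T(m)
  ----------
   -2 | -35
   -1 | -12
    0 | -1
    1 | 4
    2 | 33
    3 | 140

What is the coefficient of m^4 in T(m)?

1

Write T(m) = am^4 + bm³ + cm² + dm + e; the 6 given values yield a linear system in the 5 coefficients.
Solving, T(m) = m^4 + 3m³ - 4m² + 5m - 1.
The coefficient of m^4 is 1.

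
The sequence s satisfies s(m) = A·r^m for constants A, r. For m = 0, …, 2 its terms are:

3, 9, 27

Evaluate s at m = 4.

243

Consecutive ratio: 9/3 = 3, and 27/9 = 3, so r = 3.
Then A·3^0 = 3 gives A = 3, and s(m) = 3·3^m.
s(4) = 3·3^4 = 243.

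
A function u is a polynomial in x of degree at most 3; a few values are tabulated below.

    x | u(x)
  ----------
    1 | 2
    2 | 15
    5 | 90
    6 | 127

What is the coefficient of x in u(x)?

Write u(x) = ax³ + bx² + cx + d; the 4 given values yield a linear system in the 4 coefficients.
Solving, the leading coefficient vanishes, and u(x) = 3x² + 4x - 5.
The coefficient of x is 4.

4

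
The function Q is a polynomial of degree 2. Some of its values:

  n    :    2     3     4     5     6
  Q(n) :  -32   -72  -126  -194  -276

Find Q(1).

-6

First differences: -40, -54, -68, -82. Second differences: -14, -14, -14.
Level-2 differences are constant, so Q has degree 2.
Fitting a degree-2 polynomial gives Q(n) = -7n² - 5n + 6.
Then Q(1) = -6.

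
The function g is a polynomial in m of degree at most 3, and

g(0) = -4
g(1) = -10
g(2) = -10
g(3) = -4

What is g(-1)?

8

First differences: -6, 0, 6. Second differences: 6, 6.
Level-2 differences are constant, so g has degree 2.
Fitting a degree-2 polynomial gives g(m) = 3m² - 9m - 4.
Then g(-1) = 8.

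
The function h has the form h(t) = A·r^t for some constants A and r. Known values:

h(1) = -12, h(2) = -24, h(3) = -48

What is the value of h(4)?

Consecutive ratio: -24/(-12) = 2, and -48/(-24) = 2, so r = 2.
Then A·2^1 = -12 gives A = -6, and h(t) = -6·2^t.
h(4) = -6·2^4 = -96.

-96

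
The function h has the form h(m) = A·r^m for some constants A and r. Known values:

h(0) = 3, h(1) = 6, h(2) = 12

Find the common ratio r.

Consecutive ratio: 6/3 = 2, and 12/6 = 2, so r = 2.
Then A·2^0 = 3 gives A = 3, and h(m) = 3·2^m.

2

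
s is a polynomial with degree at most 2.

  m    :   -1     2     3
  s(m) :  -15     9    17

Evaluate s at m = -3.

Write s(m) = am² + bm + c; the 3 given values yield a linear system in the 3 coefficients.
Solving, the leading coefficient vanishes, and s(m) = 8m - 7.
Then s(-3) = -31.

-31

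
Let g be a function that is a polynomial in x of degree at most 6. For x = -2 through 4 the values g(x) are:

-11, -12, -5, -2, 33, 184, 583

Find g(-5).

Write g(x) = ax^6 + bx^5 + cx^4 + dx³ + ex² + px + q; the 7 given values yield a linear system in the 7 coefficients.
Solving, the top 2 coefficients vanish, and g(x) = 2x^4 + 2x³ - 4x² + 3x - 5.
Then g(-5) = 880.

880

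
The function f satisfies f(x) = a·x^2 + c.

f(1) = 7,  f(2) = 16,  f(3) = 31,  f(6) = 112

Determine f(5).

From f(1) = 7 and f(2) = 16: 1a + c = 7 and 4a + c = 16.
Subtracting: 3a = 9, so a = 3; then c = 7 − 3·1 = 4.
So f(x) = 3x² + 4, and f(5) = 79.

79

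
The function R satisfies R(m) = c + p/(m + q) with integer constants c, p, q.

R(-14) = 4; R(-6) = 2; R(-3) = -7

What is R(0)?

11

(R(m) − c)(m + q) = p for each data point; the three points give a linear system in c and q, then p follows.
Solving: c = 5, q = 2, p = 12, so R(m) = 5 + 12/(m + 2).
Then R(0) = 5 + 12/2 = 11.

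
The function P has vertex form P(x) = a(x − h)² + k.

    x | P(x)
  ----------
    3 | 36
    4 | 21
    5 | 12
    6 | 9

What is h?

6

First differences -15, -9, -3; second difference 6 = 2a, so a = 3.
Expanding, the x-coefficient is −2ah = -6h; matching it to the data gives h = 6, and then k = 9.
So P(x) = 3(x − 6)² + 9.
Hence h = 6.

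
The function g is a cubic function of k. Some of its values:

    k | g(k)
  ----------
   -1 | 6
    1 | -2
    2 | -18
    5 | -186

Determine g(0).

Write g(k) = ak³ + bk² + ck + d; the 4 given values yield a linear system in the 4 coefficients.
Solving, g(k) = -k³ - 2k² - 3k + 4.
Then g(0) = 4.

4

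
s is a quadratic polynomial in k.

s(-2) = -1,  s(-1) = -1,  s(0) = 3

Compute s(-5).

Write s(k) = ak² + bk + c; the 3 given values yield a linear system in the 3 coefficients.
Solving, s(k) = 2k² + 6k + 3.
Then s(-5) = 23.

23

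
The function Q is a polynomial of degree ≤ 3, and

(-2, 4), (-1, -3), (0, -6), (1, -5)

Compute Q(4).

First differences: -7, -3, 1. Second differences: 4, 4.
Level-2 differences are constant, so Q has degree 2.
Fitting a degree-2 polynomial gives Q(n) = 2n² - n - 6.
Then Q(4) = 22.

22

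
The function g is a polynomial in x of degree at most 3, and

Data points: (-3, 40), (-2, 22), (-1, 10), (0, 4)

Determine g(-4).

Write g(x) = ax³ + bx² + cx + d; the 4 given values yield a linear system in the 4 coefficients.
Solving, the leading coefficient vanishes, and g(x) = 3x² - 3x + 4.
Then g(-4) = 64.

64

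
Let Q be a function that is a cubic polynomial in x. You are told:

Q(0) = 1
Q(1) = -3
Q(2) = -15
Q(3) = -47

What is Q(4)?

-111

Write Q(x) = ax³ + bx² + cx + d; the 4 given values yield a linear system in the 4 coefficients.
Solving, Q(x) = -2x³ + 2x² - 4x + 1.
Then Q(4) = -111.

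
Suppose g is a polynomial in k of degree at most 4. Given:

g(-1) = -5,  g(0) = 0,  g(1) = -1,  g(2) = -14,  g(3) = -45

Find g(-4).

Write g(k) = ak^4 + bk³ + ck² + dk + e; the 5 given values yield a linear system in the 5 coefficients.
Solving, the leading coefficient vanishes, and g(k) = -k³ - 3k² + 3k.
Then g(-4) = 4.

4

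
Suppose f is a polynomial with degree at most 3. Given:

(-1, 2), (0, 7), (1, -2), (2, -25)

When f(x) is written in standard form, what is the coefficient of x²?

First differences: 5, -9, -23. Second differences: -14, -14.
Level-2 differences are constant, so f has degree 2.
Fitting a degree-2 polynomial gives f(x) = -7x² - 2x + 7.
The coefficient of x² is -7.

-7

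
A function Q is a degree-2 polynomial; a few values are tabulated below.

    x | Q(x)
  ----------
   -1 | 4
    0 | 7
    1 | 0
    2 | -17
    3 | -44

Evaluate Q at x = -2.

First differences: 3, -7, -17, -27. Second differences: -10, -10, -10.
Level-2 differences are constant, so Q has degree 2.
Fitting a degree-2 polynomial gives Q(x) = -5x² - 2x + 7.
Then Q(-2) = -9.

-9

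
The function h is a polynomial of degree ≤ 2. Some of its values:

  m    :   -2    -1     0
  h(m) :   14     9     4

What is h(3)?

-11

Write h(m) = am² + bm + c; the 3 given values yield a linear system in the 3 coefficients.
Solving, the leading coefficient vanishes, and h(m) = -5m + 4.
Then h(3) = -11.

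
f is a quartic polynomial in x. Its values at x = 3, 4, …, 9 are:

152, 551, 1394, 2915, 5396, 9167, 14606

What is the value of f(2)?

First differences: 399, 843, 1521, 2481, 3771, 5439. Second differences: 444, 678, 960, 1290, 1668. Third differences: 234, 282, 330, 378. Fourth differences: 48, 48, 48.
Level-4 differences are constant, so f has degree 4.
Fitting a degree-4 polynomial gives f(x) = 2x^4 + 3x³ - 8x² - 6x - 1.
Then f(2) = 11.

11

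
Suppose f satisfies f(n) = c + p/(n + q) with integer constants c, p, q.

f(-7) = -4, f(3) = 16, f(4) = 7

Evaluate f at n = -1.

-8

(f(n) − c)(n + q) = p for each data point; the three points give a linear system in c and q, then p follows.
Solving: c = -2, q = -2, p = 18, so f(n) = -2 + 18/(n − 2).
Then f(-1) = -2 + 18/(-3) = -8.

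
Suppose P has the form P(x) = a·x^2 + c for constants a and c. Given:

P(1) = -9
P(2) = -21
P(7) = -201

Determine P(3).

From P(1) = -9 and P(2) = -21: 1a + c = -9 and 4a + c = -21.
Subtracting: 3a = -12, so a = -4; then c = -9 − (-4)·1 = -5.
So P(x) = -4x² − 5, and P(3) = -41.

-41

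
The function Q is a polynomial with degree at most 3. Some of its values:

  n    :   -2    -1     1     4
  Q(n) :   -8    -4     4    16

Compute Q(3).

Write Q(n) = an³ + bn² + cn + d; the 4 given values yield a linear system in the 4 coefficients.
Solving, the top 2 coefficients vanish, and Q(n) = 4n.
Then Q(3) = 12.

12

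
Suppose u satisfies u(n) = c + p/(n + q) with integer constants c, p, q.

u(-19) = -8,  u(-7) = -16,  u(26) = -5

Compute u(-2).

9

(u(n) − c)(n + q) = p for each data point; the three points give a linear system in c and q, then p follows.
Solving: c = -6, q = 4, p = 30, so u(n) = -6 + 30/(n + 4).
Then u(-2) = -6 + 30/2 = 9.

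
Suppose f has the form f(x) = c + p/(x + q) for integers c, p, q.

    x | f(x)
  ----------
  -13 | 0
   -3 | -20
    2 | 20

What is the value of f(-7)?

(f(x) − c)(x + q) = p for each data point; the three points give a linear system in c and q, then p follows.
Solving: c = 4, q = 1, p = 48, so f(x) = 4 + 48/(x + 1).
Then f(-7) = 4 + 48/(-6) = -4.

-4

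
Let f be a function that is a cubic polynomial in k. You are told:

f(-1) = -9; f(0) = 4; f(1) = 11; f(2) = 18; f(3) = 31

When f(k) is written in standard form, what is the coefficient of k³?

1

First differences: 13, 7, 7, 13. Second differences: -6, 0, 6. Third differences: 6, 6.
Level-3 differences are constant, so f has degree 3.
Fitting a degree-3 polynomial gives f(k) = k³ - 3k² + 9k + 4.
The coefficient of k³ is 1.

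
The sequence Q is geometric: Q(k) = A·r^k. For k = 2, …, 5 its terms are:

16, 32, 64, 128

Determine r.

Consecutive ratio: 32/16 = 2, and 64/32 = 2, so r = 2.
Then A·2^2 = 16 gives A = 4, and Q(k) = 4·2^k.

2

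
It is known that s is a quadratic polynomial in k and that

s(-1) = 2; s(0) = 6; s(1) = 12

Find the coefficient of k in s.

5

Write s(k) = ak² + bk + c; the 3 given values yield a linear system in the 3 coefficients.
Solving, s(k) = k² + 5k + 6.
The coefficient of k is 5.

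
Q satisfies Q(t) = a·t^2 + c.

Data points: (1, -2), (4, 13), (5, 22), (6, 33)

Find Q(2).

From Q(1) = -2 and Q(4) = 13: 1a + c = -2 and 16a + c = 13.
Subtracting: 15a = 15, so a = 1; then c = -2 − 1·1 = -3.
So Q(t) = 1t² − 3, and Q(2) = 1.

1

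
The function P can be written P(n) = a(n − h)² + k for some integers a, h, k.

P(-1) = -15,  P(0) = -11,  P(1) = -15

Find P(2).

First differences 4, -4; second difference -8 = 2a, so a = -4.
Expanding, the n-coefficient is −2ah = 8h; matching it to the data gives h = 0, and then k = -11.
So P(n) = -4(n + 0)² − 11.
P(2) = -4·2² − 11 = -27.

-27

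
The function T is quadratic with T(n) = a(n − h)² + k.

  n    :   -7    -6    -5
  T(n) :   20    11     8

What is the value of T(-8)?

35

First differences -9, -3; second difference 6 = 2a, so a = 3.
Expanding, the n-coefficient is −2ah = -6h; matching it to the data gives h = -5, and then k = 8.
So T(n) = 3(n + 5)² + 8.
T(-8) = 3·(-3)² + 8 = 35.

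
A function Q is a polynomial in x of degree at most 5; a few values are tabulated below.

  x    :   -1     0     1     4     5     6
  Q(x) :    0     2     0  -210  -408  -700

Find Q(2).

-24

Write Q(x) = ax^5 + bx^4 + cx³ + dx² + ex + p; the 6 given values yield a linear system in the 6 coefficients.
Solving, the top 2 coefficients vanish, and Q(x) = -3x³ - 2x² + 3x + 2.
Then Q(2) = -24.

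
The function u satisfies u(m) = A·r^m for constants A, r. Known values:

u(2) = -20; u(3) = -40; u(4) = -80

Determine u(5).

-160

Consecutive ratio: -40/(-20) = 2, and -80/(-40) = 2, so r = 2.
Then A·2^2 = -20 gives A = -5, and u(m) = -5·2^m.
u(5) = -5·2^5 = -160.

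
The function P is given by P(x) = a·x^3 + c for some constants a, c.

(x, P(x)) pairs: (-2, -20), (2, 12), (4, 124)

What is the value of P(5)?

From P(-2) = -20 and P(2) = 12: -8a + c = -20 and 8a + c = 12.
Subtracting: 16a = 32, so a = 2; then c = -20 − 2·(-8) = -4.
So P(x) = 2x³ − 4, and P(5) = 246.

246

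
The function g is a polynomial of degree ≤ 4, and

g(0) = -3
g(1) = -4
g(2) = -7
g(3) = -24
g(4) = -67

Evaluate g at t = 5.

-148

First differences: -1, -3, -17, -43. Second differences: -2, -14, -26. Third differences: -12, -12.
Level-3 differences are constant, so g has degree 3.
Fitting a degree-3 polynomial gives g(t) = -2t³ + 5t² - 4t - 3.
Then g(5) = -148.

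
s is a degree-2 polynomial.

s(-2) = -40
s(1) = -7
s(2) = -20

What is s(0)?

Write s(k) = ak² + bk + c; the 3 given values yield a linear system in the 3 coefficients.
Solving, s(k) = -6k² + 5k - 6.
The constant term is s(0) = -6.

-6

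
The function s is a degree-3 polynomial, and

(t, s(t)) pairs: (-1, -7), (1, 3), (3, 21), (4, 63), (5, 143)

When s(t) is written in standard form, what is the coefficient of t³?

Write s(t) = at³ + bt² + ct + d; the 5 given values yield a linear system in the 4 coefficients.
Solving, s(t) = 2t³ - 5t² + 3t + 3.
The coefficient of t³ is 2.

2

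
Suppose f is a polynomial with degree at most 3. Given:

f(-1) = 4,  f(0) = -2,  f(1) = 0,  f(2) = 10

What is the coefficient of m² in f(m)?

4

First differences: -6, 2, 10. Second differences: 8, 8.
Level-2 differences are constant, so f has degree 2.
Fitting a degree-2 polynomial gives f(m) = 4m² - 2m - 2.
The coefficient of m² is 4.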